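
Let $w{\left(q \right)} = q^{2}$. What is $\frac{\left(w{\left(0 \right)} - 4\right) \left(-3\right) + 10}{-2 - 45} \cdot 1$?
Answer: $- \frac{22}{47} \approx -0.46809$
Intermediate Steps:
$\frac{\left(w{\left(0 \right)} - 4\right) \left(-3\right) + 10}{-2 - 45} \cdot 1 = \frac{\left(0^{2} - 4\right) \left(-3\right) + 10}{-2 - 45} \cdot 1 = \frac{\left(0 - 4\right) \left(-3\right) + 10}{-47} \cdot 1 = \left(\left(-4\right) \left(-3\right) + 10\right) \left(- \frac{1}{47}\right) 1 = \left(12 + 10\right) \left(- \frac{1}{47}\right) 1 = 22 \left(- \frac{1}{47}\right) 1 = \left(- \frac{22}{47}\right) 1 = - \frac{22}{47}$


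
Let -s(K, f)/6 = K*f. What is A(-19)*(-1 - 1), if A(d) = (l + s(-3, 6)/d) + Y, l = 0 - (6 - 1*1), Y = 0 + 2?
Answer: 330/19 ≈ 17.368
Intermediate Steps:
s(K, f) = -6*K*f
Y = 2
l = -5 (l = 0 - (6 - 1) = 0 - 1*5 = 0 - 5 = -5)
A(d) = -3 + 108/d (A(d) = (-5 + (-6*(-3)*6)/d) + 2 = (-5 + 108/d) + 2 = -3 + 108/d)
A(-19)*(-1 - 1) = (-3 + 108/(-19))*(-1 - 1) = (-3 + 108*(-1/19))*(-2) = (-3 - 108/19)*(-2) = -165/19*(-2) = 330/19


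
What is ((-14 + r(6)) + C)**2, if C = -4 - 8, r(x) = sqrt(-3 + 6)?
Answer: (26 - sqrt(3))**2 ≈ 588.93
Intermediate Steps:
r(x) = sqrt(3)
C = -12
((-14 + r(6)) + C)**2 = ((-14 + sqrt(3)) - 12)**2 = (-26 + sqrt(3))**2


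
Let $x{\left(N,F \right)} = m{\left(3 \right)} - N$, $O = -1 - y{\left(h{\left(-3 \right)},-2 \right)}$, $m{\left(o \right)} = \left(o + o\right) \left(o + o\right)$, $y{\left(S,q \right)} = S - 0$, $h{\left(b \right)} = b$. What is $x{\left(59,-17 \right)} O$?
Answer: $-46$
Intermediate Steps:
$y{\left(S,q \right)} = S$ ($y{\left(S,q \right)} = S + 0 = S$)
$m{\left(o \right)} = 4 o^{2}$ ($m{\left(o \right)} = 2 o 2 o = 4 o^{2}$)
$O = 2$ ($O = -1 - -3 = -1 + 3 = 2$)
$x{\left(N,F \right)} = 36 - N$ ($x{\left(N,F \right)} = 4 \cdot 3^{2} - N = 4 \cdot 9 - N = 36 - N$)
$x{\left(59,-17 \right)} O = \left(36 - 59\right) 2 = \left(-23\right) 2 = -46$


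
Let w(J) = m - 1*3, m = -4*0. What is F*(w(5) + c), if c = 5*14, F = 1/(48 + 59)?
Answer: 67/107 ≈ 0.62617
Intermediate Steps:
m = 0
F = 1/107 ≈ 0.0093458
w(J) = -3 (w(J) = 0 - 1*3 = 0 - 3 = -3)
c = 70
F*(w(5) + c) = (-3 + 70)/107 = (1/107)*67 = 67/107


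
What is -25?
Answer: -25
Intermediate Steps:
-25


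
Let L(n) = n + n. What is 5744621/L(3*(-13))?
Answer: -5744621/78 ≈ -73649.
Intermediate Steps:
L(n) = 2*n
5744621/L(3*(-13)) = 5744621/((2*(3*(-13)))) = 5744621/((2*(-39))) = 5744621/(-78) = 5744621*(-1/78) = -5744621/78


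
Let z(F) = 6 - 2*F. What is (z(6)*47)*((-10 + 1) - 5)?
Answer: 3948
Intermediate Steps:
(z(6)*47)*((-10 + 1) - 5) = ((6 - 2*6)*47)*((-10 + 1) - 5) = ((6 - 12)*47)*(-9 - 5) = -6*47*(-14) = -282*(-14) = 3948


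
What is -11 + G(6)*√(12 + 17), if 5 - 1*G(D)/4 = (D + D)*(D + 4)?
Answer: -11 - 460*√29 ≈ -2488.2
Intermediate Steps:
G(D) = 20 - 8*D*(4 + D) (G(D) = 20 - 4*(D + D)*(D + 4) = 20 - 4*2*D*(4 + D) = 20 - 8*D*(4 + D))
-11 + G(6)*√(12 + 17) = -11 + (20 - 32*6 - 8*6²)*√(12 + 17) = -11 + (20 - 192 - 8*36)*√29 = -11 + (20 - 192 - 288)*√29 = -11 - 460*√29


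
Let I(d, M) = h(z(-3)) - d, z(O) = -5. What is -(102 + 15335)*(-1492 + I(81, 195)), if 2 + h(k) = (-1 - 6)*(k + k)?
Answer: 23232685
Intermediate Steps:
h(k) = -2 - 14*k (h(k) = -2 + (-1 - 6)*(k + k) = -2 - 14*k)
I(d, M) = 68 - d (I(d, M) = (-2 - 14*(-5)) - d = (-2 + 70) - d = 68 - d)
-(102 + 15335)*(-1492 + I(81, 195)) = -(102 + 15335)*(-1492 + (68 - 1*81)) = -15437*(-1492 + (68 - 81)) = -15437*(-1492 - 13) = -15437*(-1505) = -1*(-23232685) = 23232685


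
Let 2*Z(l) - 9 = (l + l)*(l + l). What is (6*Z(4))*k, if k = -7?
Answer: -1533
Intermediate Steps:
Z(l) = 9/2 + 2*l² (Z(l) = 9/2 + ((l + l)*(l + l))/2 = 9/2 + ((2*l)*(2*l))/2 = 9/2 + (4*l²)/2 = 9/2 + 2*l²)
(6*Z(4))*k = (6*(9/2 + 2*4²))*(-7) = (6*(9/2 + 2*16))*(-7) = (6*(9/2 + 32))*(-7) = (6*(73/2))*(-7) = 219*(-7) = -1533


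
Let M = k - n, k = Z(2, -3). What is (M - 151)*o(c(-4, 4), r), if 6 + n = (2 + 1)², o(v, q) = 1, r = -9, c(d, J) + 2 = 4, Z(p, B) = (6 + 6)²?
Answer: -10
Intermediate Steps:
Z(p, B) = 144 (Z(p, B) = 12² = 144)
c(d, J) = 2 (c(d, J) = -2 + 4 = 2)
k = 144
n = 3 (n = -6 + (2 + 1)² = -6 + 3² = -6 + 9 = 3)
M = 141 (M = 144 - 1*3 = 144 - 3 = 141)
(M - 151)*o(c(-4, 4), r) = (141 - 151)*1 = -10*1 = -10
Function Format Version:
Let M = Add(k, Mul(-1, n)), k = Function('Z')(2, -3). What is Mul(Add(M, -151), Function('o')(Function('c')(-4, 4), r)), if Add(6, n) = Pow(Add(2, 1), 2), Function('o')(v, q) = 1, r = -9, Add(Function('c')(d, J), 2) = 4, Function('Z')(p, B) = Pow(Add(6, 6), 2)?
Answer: -10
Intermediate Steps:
Function('Z')(p, B) = 144 (Function('Z')(p, B) = Pow(12, 2) = 144)
Function('c')(d, J) = 2 (Function('c')(d, J) = Add(-2, 4) = 2)
k = 144
n = 3 (n = Add(-6, Pow(Add(2, 1), 2)) = Add(-6, Pow(3, 2)) = Add(-6, 9) = 3)
M = 141 (M = Add(144, Mul(-1, 3)) = Add(144, -3) = 141)
Mul(Add(M, -151), Function('o')(Function('c')(-4, 4), r)) = Mul(Add(141, -151), 1) = Mul(-10, 1) = -10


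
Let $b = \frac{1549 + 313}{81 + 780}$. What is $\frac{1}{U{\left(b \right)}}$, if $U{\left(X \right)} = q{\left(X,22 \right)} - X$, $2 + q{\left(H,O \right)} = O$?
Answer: $\frac{123}{2194} \approx 0.056062$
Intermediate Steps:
$q{\left(H,O \right)} = -2 + O$
$b = \frac{266}{123}$ ($b = \frac{1862}{861} = 1862 \cdot \frac{1}{861} = \frac{266}{123} \approx 2.1626$)
$U{\left(X \right)} = 20 - X$ ($U{\left(X \right)} = \left(-2 + 22\right) - X = 20 - X$)
$\frac{1}{U{\left(b \right)}} = \frac{1}{20 - \frac{266}{123}} = \frac{1}{\frac{2194}{123}} = \frac{123}{2194}$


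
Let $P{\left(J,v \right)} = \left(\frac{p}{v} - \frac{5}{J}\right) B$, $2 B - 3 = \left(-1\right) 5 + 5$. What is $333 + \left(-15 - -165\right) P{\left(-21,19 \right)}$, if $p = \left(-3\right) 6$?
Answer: $\frac{23064}{133} \approx 173.41$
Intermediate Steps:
$p = -18$
$B = \frac{3}{2}$ ($B = \frac{3}{2} + \frac{\left(-1\right) 5 + 5}{2} = \frac{3}{2} + \frac{-5 + 5}{2} = \frac{3}{2} + \frac{1}{2} \cdot 0 = \frac{3}{2} + 0 = \frac{3}{2} \approx 1.5$)
$P{\left(J,v \right)} = - \frac{27}{v} - \frac{15}{2 J}$ ($P{\left(J,v \right)} = \left(- \frac{18}{v} - \frac{5}{J}\right) \frac{3}{2} = - \frac{27}{v} - \frac{15}{2 J}$)
$333 + \left(-15 - -165\right) P{\left(-21,19 \right)} = 333 + \left(-15 - -165\right) \left(- \frac{27}{19} - \frac{15}{2 \left(-21\right)}\right) = 333 + \left(-15 + 165\right) \left(\left(-27\right) \frac{1}{19} - - \frac{5}{14}\right) = 333 + 150 \left(- \frac{27}{19} + \frac{5}{14}\right) = 333 + 150 \left(- \frac{283}{266}\right) = 333 - \frac{21225}{133} = \frac{23064}{133}$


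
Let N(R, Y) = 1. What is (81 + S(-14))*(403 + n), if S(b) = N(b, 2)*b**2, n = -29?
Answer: 103598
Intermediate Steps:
S(b) = b**2 (S(b) = 1*b**2 = b**2)
(81 + S(-14))*(403 + n) = (81 + (-14)**2)*(403 - 29) = (81 + 196)*374 = 277*374 = 103598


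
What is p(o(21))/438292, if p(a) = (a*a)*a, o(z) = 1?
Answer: 1/438292 ≈ 2.2816e-6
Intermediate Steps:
p(a) = a**3 (p(a) = a**2*a = a**3)
p(o(21))/438292 = 1**3/438292 = 1*(1/438292) = 1/438292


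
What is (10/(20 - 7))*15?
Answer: 150/13 ≈ 11.538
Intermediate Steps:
(10/(20 - 7))*15 = (10/13)*15 = 150/13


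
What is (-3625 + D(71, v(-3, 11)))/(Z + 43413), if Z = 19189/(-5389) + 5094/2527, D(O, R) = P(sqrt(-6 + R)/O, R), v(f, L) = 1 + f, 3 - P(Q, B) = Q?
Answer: -24662203433/295588662601 - 13618003*I*sqrt(2)/20986795044671 ≈ -0.083434 - 9.1766e-7*I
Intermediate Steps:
P(Q, B) = 3 - Q
D(O, R) = 3 - sqrt(-6 + R)/O
Z = -21039037/13618003 (Z = 19189*(-1/5389) + 5094*(1/2527) = -19189/5389 + 5094/2527 = -21039037/13618003 ≈ -1.5449)
(-3625 + D(71, v(-3, 11)))/(Z + 43413) = (-3625 + (3 - 1*sqrt(-6 + (1 - 3))/71))/(-21039037/13618003 + 43413) = (-3625 + (3 - 1*1/71*sqrt(-6 - 2)))/(591177325202/13618003) = (-3625 + (3 - 1*1/71*sqrt(-8)))*(13618003/591177325202) = (-3625 + (3 - 1*1/71*2*I*sqrt(2)))*(13618003/591177325202) = (-3625 + (3 - 2*I*sqrt(2)/71))*(13618003/591177325202) = (-3622 - 2*I*sqrt(2)/71)*(13618003/591177325202) = -24662203433/295588662601 - 13618003*I*sqrt(2)/20986795044671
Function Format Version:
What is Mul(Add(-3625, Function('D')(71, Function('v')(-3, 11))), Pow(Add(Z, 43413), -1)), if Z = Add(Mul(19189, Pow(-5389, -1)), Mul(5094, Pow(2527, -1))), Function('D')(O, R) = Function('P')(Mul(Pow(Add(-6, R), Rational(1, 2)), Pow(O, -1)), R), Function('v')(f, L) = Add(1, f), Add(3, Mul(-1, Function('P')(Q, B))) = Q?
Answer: Add(Rational(-24662203433, 295588662601), Mul(Rational(-13618003, 20986795044671), I, Pow(2, Rational(1, 2)))) ≈ Add(-0.083434, Mul(-9.1766e-7, I))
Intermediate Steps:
Function('P')(Q, B) = Add(3, Mul(-1, Q))
Function('D')(O, R) = Add(3, Mul(-1, Pow(O, -1), Pow(Add(-6, R), Rational(1, 2)))) (Function('D')(O, R) = Add(3, Mul(-1, Mul(Pow(Add(-6, R), Rational(1, 2)), Pow(O, -1)))) = Add(3, Mul(-1, Mul(Pow(O, -1), Pow(Add(-6, R), Rational(1, 2))))) = Add(3, Mul(-1, Pow(O, -1), Pow(Add(-6, R), Rational(1, 2)))))
Z = Rational(-21039037, 13618003) (Z = Add(Mul(19189, Rational(-1, 5389)), Mul(5094, Rational(1, 2527))) = Add(Rational(-19189, 5389), Rational(5094, 2527)) = Rational(-21039037, 13618003) ≈ -1.5449)
Mul(Add(-3625, Function('D')(71, Function('v')(-3, 11))), Pow(Add(Z, 43413), -1)) = Mul(Add(-3625, Add(3, Mul(-1, Pow(71, -1), Pow(Add(-6, Add(1, -3)), Rational(1, 2))))), Pow(Add(Rational(-21039037, 13618003), 43413), -1)) = Mul(Add(-3625, Add(3, Mul(-1, Rational(1, 71), Pow(Add(-6, -2), Rational(1, 2))))), Pow(Rational(591177325202, 13618003), -1)) = Mul(Add(-3625, Add(3, Mul(-1, Rational(1, 71), Pow(-8, Rational(1, 2))))), Rational(13618003, 591177325202)) = Mul(Add(-3625, Add(3, Mul(-1, Rational(1, 71), Mul(2, I, Pow(2, Rational(1, 2)))))), Rational(13618003, 591177325202)) = Mul(Add(-3625, Add(3, Mul(Rational(-2, 71), I, Pow(2, Rational(1, 2))))), Rational(13618003, 591177325202)) = Mul(Add(-3622, Mul(Rational(-2, 71), I, Pow(2, Rational(1, 2)))), Rational(13618003, 591177325202)) = Add(Rational(-24662203433, 295588662601), Mul(Rational(-13618003, 20986795044671), I, Pow(2, Rational(1, 2))))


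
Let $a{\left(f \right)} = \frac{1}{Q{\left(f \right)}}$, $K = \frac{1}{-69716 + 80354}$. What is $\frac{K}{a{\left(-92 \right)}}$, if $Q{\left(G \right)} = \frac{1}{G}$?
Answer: $- \frac{1}{978696} \approx -1.0218 \cdot 10^{-6}$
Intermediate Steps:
$K = \frac{1}{10638} \approx 9.4003 \cdot 10^{-5}$
$a{\left(f \right)} = f$ ($a{\left(f \right)} = \frac{1}{\frac{1}{f}} = f$)
$\frac{K}{a{\left(-92 \right)}} = \frac{1}{10638 \left(-92\right)} = \frac{1}{10638} \left(- \frac{1}{92}\right) = - \frac{1}{978696}$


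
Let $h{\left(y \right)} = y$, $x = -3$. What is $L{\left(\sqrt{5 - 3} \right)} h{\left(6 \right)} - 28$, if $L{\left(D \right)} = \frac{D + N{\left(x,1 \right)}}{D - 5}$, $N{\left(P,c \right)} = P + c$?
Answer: $- \frac{596}{23} - \frac{18 \sqrt{2}}{23} \approx -27.02$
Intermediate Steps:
$L{\left(D \right)} = \frac{-2 + D}{-5 + D}$ ($L{\left(D \right)} = \frac{D + \left(-3 + 1\right)}{D - 5} = \frac{D - 2}{-5 + D} = \frac{-2 + D}{-5 + D}$)
$L{\left(\sqrt{5 - 3} \right)} h{\left(6 \right)} - 28 = \frac{-2 + \sqrt{5 - 3}}{-5 + \sqrt{5 - 3}} \cdot 6 - 28 = \frac{-2 + \sqrt{2}}{-5 + \sqrt{2}} \cdot 6 - 28 = \frac{6 \left(-2 + \sqrt{2}\right)}{-5 + \sqrt{2}} - 28 = -28 + \frac{6 \left(-2 + \sqrt{2}\right)}{-5 + \sqrt{2}}$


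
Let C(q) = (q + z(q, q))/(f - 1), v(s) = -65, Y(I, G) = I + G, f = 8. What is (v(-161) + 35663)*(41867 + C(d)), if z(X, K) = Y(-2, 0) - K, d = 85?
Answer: 10432599066/7 ≈ 1.4904e+9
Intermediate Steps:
Y(I, G) = G + I
z(X, K) = -2 - K (z(X, K) = (0 - 2) - K = -2 - K)
C(q) = -2/7 (C(q) = (q + (-2 - q))/(8 - 1) = -2/7)
(v(-161) + 35663)*(41867 + C(d)) = (-65 + 35663)*(41867 - 2/7) = 35598*(293067/7) = 10432599066/7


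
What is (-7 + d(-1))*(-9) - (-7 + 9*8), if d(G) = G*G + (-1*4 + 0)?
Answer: 25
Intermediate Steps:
d(G) = -4 + G² (d(G) = G² + (-4 + 0) = G² - 4 = -4 + G²)
(-7 + d(-1))*(-9) - (-7 + 9*8) = (-7 + (-4 + (-1)²))*(-9) - (-7 + 9*8) = (-7 + (-4 + 1))*(-9) - (-7 + 72) = (-7 - 3)*(-9) - 1*65 = -10*(-9) - 65 = 90 - 65 = 25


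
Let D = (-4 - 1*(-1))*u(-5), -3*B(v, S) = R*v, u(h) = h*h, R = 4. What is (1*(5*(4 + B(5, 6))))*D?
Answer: 1000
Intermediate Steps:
u(h) = h²
B(v, S) = -4*v/3
D = -75 (D = (-4 - 1*(-1))*(-5)² = (-4 + 1)*25 = -3*25 = -75)
(1*(5*(4 + B(5, 6))))*D = (1*(5*(4 - 4/3*5)))*(-75) = (1*(5*(4 - 20/3)))*(-75) = (1*(5*(-8/3)))*(-75) = (1*(-40/3))*(-75) = -40/3*(-75) = 1000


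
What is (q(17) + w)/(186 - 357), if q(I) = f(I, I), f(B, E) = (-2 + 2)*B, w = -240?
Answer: 80/57 ≈ 1.4035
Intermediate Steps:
f(B, E) = 0 (f(B, E) = 0*B = 0)
q(I) = 0
(q(17) + w)/(186 - 357) = (0 - 240)/(186 - 357) = -240/(-171) = -240*(-1/171) = 80/57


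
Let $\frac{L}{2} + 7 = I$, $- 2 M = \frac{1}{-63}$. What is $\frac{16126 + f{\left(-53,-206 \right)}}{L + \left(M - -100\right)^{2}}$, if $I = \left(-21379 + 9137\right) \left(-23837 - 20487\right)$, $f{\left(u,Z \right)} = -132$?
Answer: $\frac{253920744}{17229251245753} \approx 1.4738 \cdot 10^{-5}$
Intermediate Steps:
$M = \frac{1}{126}$ ($M = - \frac{1}{2 \left(-63\right)} = \left(- \frac{1}{2}\right) \left(- \frac{1}{63}\right) = \frac{1}{126} \approx 0.0079365$)
$I = 542614408$ ($I = \left(-12242\right) \left(-44324\right) = 542614408$)
$L = 1085228802$ ($L = -14 + 2 \cdot 542614408 = -14 + 1085228816 = 1085228802$)
$\frac{16126 + f{\left(-53,-206 \right)}}{L + \left(M - -100\right)^{2}} = \frac{16126 - 132}{1085228802 + \left(\frac{1}{126} - -100\right)^{2}} = \frac{15994}{1085228802 + \left(\frac{1}{126} + 100\right)^{2}} = \frac{15994}{1085228802 + \left(\frac{12601}{126}\right)^{2}} = \frac{15994}{1085228802 + \frac{158785201}{15876}} = \frac{15994}{\frac{17229251245753}{15876}} = 15994 \cdot \frac{15876}{17229251245753} = \frac{253920744}{17229251245753}$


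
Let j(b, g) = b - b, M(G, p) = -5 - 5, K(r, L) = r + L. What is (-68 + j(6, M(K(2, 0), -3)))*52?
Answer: -3536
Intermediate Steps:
K(r, L) = L + r
M(G, p) = -10
j(b, g) = 0
(-68 + j(6, M(K(2, 0), -3)))*52 = (-68 + 0)*52 = -68*52 = -3536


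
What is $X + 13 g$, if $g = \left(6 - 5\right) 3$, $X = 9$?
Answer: $48$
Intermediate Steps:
$g = 3$ ($g = 1 \cdot 3 = 3$)
$X + 13 g = 9 + 13 \cdot 3 = 9 + 39 = 48$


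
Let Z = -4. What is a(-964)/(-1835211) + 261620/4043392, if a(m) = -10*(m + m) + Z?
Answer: 100546869407/1855119368928 ≈ 0.054200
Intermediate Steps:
a(m) = -4 - 20*m (a(m) = -10*(m + m) - 4 = -20*m - 4 = -4 - 20*m)
a(-964)/(-1835211) + 261620/4043392 = (-4 - 20*(-964))/(-1835211) + 261620/4043392 = (-4 + 19280)*(-1/1835211) + 261620*(1/4043392) = 19276*(-1/1835211) + 65405/1010848 = -19276/1835211 + 65405/1010848 = 100546869407/1855119368928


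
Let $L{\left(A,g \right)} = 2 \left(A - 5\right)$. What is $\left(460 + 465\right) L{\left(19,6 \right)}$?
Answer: $25900$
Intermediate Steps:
$L{\left(A,g \right)} = -10 + 2 A$ ($L{\left(A,g \right)} = 2 \left(-5 + A\right) = -10 + 2 A$)
$\left(460 + 465\right) L{\left(19,6 \right)} = \left(460 + 465\right) \left(-10 + 2 \cdot 19\right) = 925 \left(-10 + 38\right) = 925 \cdot 28 = 25900$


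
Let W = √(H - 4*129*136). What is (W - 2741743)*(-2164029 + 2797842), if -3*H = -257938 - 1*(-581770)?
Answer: -1737752356059 + 1267626*I*√44530 ≈ -1.7378e+12 + 2.675e+8*I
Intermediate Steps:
H = -107944 (H = -(-257938 - 1*(-581770))/3 = -(-257938 + 581770)/3 = -⅓*323832 = -107944)
W = 2*I*√44530 (W = √(-107944 - 4*129*136) = √(-107944 - 516*136) = √(-107944 - 70176) = √(-178120) = 2*I*√44530 ≈ 422.04*I)
(W - 2741743)*(-2164029 + 2797842) = (2*I*√44530 - 2741743)*(-2164029 + 2797842) = (-2741743 + 2*I*√44530)*633813 = -1737752356059 + 1267626*I*√44530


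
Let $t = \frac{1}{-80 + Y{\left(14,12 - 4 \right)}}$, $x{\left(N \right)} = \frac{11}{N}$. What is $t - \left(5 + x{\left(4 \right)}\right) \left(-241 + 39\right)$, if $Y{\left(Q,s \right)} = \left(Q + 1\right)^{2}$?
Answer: $\frac{453997}{290} \approx 1565.5$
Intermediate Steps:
$Y{\left(Q,s \right)} = \left(1 + Q\right)^{2}$
$t = \frac{1}{145}$ ($t = \frac{1}{-80 + \left(1 + 14\right)^{2}} = \frac{1}{-80 + 15^{2}} = \frac{1}{-80 + 225} = \frac{1}{145} \approx 0.0068966$)
$t - \left(5 + x{\left(4 \right)}\right) \left(-241 + 39\right) = \frac{1}{145} - \left(5 + \frac{11}{4}\right) \left(-241 + 39\right) = \frac{1}{145} - \left(5 + 11 \cdot \frac{1}{4}\right) \left(-202\right) = \frac{1}{145} - \left(5 + \frac{11}{4}\right) \left(-202\right) = \frac{1}{145} - \frac{31}{4} \left(-202\right) = \frac{1}{145} - - \frac{3131}{2} = \frac{1}{145} + \frac{3131}{2} = \frac{453997}{290}$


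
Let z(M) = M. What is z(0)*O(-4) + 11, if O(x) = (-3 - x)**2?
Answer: 11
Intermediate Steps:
z(0)*O(-4) + 11 = 0*(3 - 4)**2 + 11 = 0*(-1)**2 + 11 = 0*1 + 11 = 0 + 11 = 11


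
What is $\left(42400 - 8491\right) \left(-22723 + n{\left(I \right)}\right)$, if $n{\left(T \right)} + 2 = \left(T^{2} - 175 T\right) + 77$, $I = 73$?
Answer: $-1020457446$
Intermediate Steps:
$n{\left(T \right)} = 75 + T^{2} - 175 T$ ($n{\left(T \right)} = -2 + \left(\left(T^{2} - 175 T\right) + 77\right) = -2 + \left(77 + T^{2} - 175 T\right) = 75 + T^{2} - 175 T$)
$\left(42400 - 8491\right) \left(-22723 + n{\left(I \right)}\right) = \left(42400 - 8491\right) \left(-22723 + \left(75 + 73^{2} - 12775\right)\right) = 33909 \left(-22723 + \left(75 + 5329 - 12775\right)\right) = 33909 \left(-22723 - 7371\right) = 33909 \left(-30094\right) = -1020457446$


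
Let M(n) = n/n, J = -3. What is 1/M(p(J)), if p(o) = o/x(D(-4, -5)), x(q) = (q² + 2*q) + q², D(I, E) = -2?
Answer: 1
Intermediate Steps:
x(q) = 2*q + 2*q²
p(o) = o/4 (p(o) = o/((2*(-2)*(1 - 2))) = o/((2*(-2)*(-1))) = o/4)
M(n) = 1
1/M(p(J)) = 1/1 = 1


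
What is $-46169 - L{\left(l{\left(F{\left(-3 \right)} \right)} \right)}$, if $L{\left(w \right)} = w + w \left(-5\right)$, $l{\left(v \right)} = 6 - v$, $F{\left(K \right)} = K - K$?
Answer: $-46145$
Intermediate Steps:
$F{\left(K \right)} = 0$
$L{\left(w \right)} = - 4 w$ ($L{\left(w \right)} = w - 5 w = - 4 w$)
$-46169 - L{\left(l{\left(F{\left(-3 \right)} \right)} \right)} = -46169 - - 4 \left(6 - 0\right) = -46169 - - 4 \left(6 + 0\right) = -46169 - \left(-4\right) 6 = -46169 - -24 = -46169 + 24 = -46145$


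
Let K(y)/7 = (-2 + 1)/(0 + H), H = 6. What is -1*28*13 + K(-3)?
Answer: -2191/6 ≈ -365.17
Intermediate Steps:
K(y) = -7/6 (K(y) = 7*((-2 + 1)/(0 + 6)) = 7*(-1/6) = -7/6)
-1*28*13 + K(-3) = -1*28*13 - 7/6 = -28*13 - 7/6 = -364 - 7/6 = -2191/6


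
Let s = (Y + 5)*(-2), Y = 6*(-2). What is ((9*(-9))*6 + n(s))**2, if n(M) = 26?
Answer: 211600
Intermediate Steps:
Y = -12
s = 14 (s = (-12 + 5)*(-2) = -7*(-2) = 14)
((9*(-9))*6 + n(s))**2 = ((9*(-9))*6 + 26)**2 = (-81*6 + 26)**2 = (-486 + 26)**2 = (-460)**2 = 211600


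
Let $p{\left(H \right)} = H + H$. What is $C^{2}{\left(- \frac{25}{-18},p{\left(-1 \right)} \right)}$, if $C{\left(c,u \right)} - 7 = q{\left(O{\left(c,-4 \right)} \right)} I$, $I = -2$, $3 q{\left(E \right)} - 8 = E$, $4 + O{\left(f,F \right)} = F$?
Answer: $49$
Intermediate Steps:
$O{\left(f,F \right)} = -4 + F$
$q{\left(E \right)} = \frac{8}{3} + \frac{E}{3}$
$p{\left(H \right)} = 2 H$
$C{\left(c,u \right)} = 7$ ($C{\left(c,u \right)} = 7 + \left(\frac{8}{3} + \frac{-4 - 4}{3}\right) \left(-2\right) = 7 + \left(\frac{8}{3} + \frac{1}{3} \left(-8\right)\right) \left(-2\right) = 7 + \left(\frac{8}{3} - \frac{8}{3}\right) \left(-2\right) = 7 + 0 \left(-2\right) = 7 + 0 = 7$)
$C^{2}{\left(- \frac{25}{-18},p{\left(-1 \right)} \right)} = 7^{2} = 49$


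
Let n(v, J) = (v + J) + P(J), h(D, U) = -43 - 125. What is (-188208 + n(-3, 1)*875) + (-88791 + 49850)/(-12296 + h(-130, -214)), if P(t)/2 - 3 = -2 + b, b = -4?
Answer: -2433033571/12464 ≈ -1.9521e+5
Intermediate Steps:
h(D, U) = -168
P(t) = -6 (P(t) = 6 + 2*(-2 - 4) = 6 + 2*(-6) = 6 - 12 = -6)
n(v, J) = -6 + J + v (n(v, J) = (v + J) - 6 = (J + v) - 6 = -6 + J + v)
(-188208 + n(-3, 1)*875) + (-88791 + 49850)/(-12296 + h(-130, -214)) = (-188208 + (-6 + 1 - 3)*875) + (-88791 + 49850)/(-12296 - 168) = (-188208 - 8*875) - 38941/(-12464) = (-188208 - 7000) - 38941*(-1/12464) = -195208 + 38941/12464 = -2433033571/12464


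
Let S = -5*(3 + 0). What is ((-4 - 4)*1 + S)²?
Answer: 529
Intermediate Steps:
S = -15 (S = -5*3 = -15)
((-4 - 4)*1 + S)² = ((-4 - 4)*1 - 15)² = (-8*1 - 15)² = (-8 - 15)² = (-23)² = 529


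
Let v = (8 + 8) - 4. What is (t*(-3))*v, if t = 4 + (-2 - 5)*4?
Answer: 864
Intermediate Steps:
t = -24 (t = 4 - 7*4 = 4 - 28 = -24)
v = 12 (v = 16 - 4 = 12)
(t*(-3))*v = -24*(-3)*12 = 72*12 = 864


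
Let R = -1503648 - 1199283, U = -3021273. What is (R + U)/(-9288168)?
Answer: 477017/774014 ≈ 0.61629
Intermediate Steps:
R = -2702931
(R + U)/(-9288168) = (-2702931 - 3021273)/(-9288168) = -5724204*(-1/9288168) = 477017/774014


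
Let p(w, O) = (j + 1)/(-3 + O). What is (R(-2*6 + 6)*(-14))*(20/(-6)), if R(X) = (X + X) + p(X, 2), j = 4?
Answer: -2380/3 ≈ -793.33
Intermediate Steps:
p(w, O) = 5/(-3 + O) (p(w, O) = (4 + 1)/(-3 + O) = 5/(-3 + O))
R(X) = -5 + 2*X (R(X) = (X + X) + 5/(-3 + 2) = 2*X + 5/(-1) = 2*X + 5*(-1) = 2*X - 5 = -5 + 2*X)
(R(-2*6 + 6)*(-14))*(20/(-6)) = ((-5 + 2*(-2*6 + 6))*(-14))*(20/(-6)) = ((-5 + 2*(-12 + 6))*(-14))*(20*(-⅙)) = ((-5 + 2*(-6))*(-14))*(-10/3) = ((-5 - 12)*(-14))*(-10/3) = -17*(-14)*(-10/3) = 238*(-10/3) = -2380/3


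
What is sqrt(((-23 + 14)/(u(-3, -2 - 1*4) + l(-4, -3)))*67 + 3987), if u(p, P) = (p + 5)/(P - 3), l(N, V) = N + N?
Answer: 3*sqrt(2470490)/74 ≈ 63.721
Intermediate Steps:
l(N, V) = 2*N
u(p, P) = (5 + p)/(-3 + P)
sqrt(((-23 + 14)/(u(-3, -2 - 1*4) + l(-4, -3)))*67 + 3987) = sqrt(((-23 + 14)/((5 - 3)/(-3 + (-2 - 1*4)) + 2*(-4)))*67 + 3987) = sqrt(-9/(2/(-3 + (-2 - 4)) - 8)*67 + 3987) = sqrt(-9/(2/(-3 - 6) - 8)*67 + 3987) = sqrt(-9/(2/(-9) - 8)*67 + 3987) = sqrt(-9/(-1/9*2 - 8)*67 + 3987) = sqrt(-9/(-2/9 - 8)*67 + 3987) = sqrt(-9/(-74/9)*67 + 3987) = sqrt(-9*(-9/74)*67 + 3987) = sqrt((81/74)*67 + 3987) = sqrt(5427/74 + 3987) = sqrt(300465/74) = 3*sqrt(2470490)/74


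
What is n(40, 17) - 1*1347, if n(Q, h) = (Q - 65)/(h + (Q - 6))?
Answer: -68722/51 ≈ -1347.5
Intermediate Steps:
n(Q, h) = (-65 + Q)/(-6 + Q + h) (n(Q, h) = (-65 + Q)/(h + (-6 + Q)) = (-65 + Q)/(-6 + Q + h))
n(40, 17) - 1*1347 = (-65 + 40)/(-6 + 40 + 17) - 1*1347 = -25/51 - 1347 = -68722/51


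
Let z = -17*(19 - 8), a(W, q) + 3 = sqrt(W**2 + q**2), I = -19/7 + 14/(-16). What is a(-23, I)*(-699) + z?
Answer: 1910 - 699*sqrt(1699345)/56 ≈ -14362.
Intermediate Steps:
I = -201/56 (I = -19*1/7 + 14*(-1/16) = -19/7 - 7/8 = -201/56 ≈ -3.5893)
a(W, q) = -3 + sqrt(W**2 + q**2)
z = -187 (z = -17*11 = -187)
a(-23, I)*(-699) + z = (-3 + sqrt((-23)**2 + (-201/56)**2))*(-699) - 187 = (-3 + sqrt(529 + 40401/3136))*(-699) - 187 = (-3 + sqrt(1699345/3136))*(-699) - 187 = (-3 + sqrt(1699345)/56)*(-699) - 187 = (2097 - 699*sqrt(1699345)/56) - 187 = 1910 - 699*sqrt(1699345)/56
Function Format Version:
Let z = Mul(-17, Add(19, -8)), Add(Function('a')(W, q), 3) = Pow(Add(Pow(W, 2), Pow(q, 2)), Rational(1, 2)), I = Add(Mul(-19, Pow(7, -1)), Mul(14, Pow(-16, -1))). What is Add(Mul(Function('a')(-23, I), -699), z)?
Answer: Add(1910, Mul(Rational(-699, 56), Pow(1699345, Rational(1, 2)))) ≈ -14362.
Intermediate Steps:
I = Rational(-201, 56) (I = Add(Mul(-19, Rational(1, 7)), Mul(14, Rational(-1, 16))) = Add(Rational(-19, 7), Rational(-7, 8)) = Rational(-201, 56) ≈ -3.5893)
Function('a')(W, q) = Add(-3, Pow(Add(Pow(W, 2), Pow(q, 2)), Rational(1, 2)))
z = -187 (z = Mul(-17, 11) = -187)
Add(Mul(Function('a')(-23, I), -699), z) = Add(Mul(Add(-3, Pow(Add(Pow(-23, 2), Pow(Rational(-201, 56), 2)), Rational(1, 2))), -699), -187) = Add(Mul(Add(-3, Pow(Add(529, Rational(40401, 3136)), Rational(1, 2))), -699), -187) = Add(Mul(Add(-3, Pow(Rational(1699345, 3136), Rational(1, 2))), -699), -187) = Add(Mul(Add(-3, Mul(Rational(1, 56), Pow(1699345, Rational(1, 2)))), -699), -187) = Add(Add(2097, Mul(Rational(-699, 56), Pow(1699345, Rational(1, 2)))), -187) = Add(1910, Mul(Rational(-699, 56), Pow(1699345, Rational(1, 2))))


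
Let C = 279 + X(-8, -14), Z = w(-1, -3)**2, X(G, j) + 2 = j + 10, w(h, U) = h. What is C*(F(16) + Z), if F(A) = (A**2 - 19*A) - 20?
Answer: -18291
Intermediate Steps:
X(G, j) = 8 + j (X(G, j) = -2 + (j + 10) = -2 + (10 + j) = 8 + j)
Z = 1 (Z = (-1)**2 = 1)
F(A) = -20 + A**2 - 19*A
C = 273 (C = 279 + (8 - 14) = 279 - 6 = 273)
C*(F(16) + Z) = 273*((-20 + 16**2 - 19*16) + 1) = 273*((-20 + 256 - 304) + 1) = 273*(-68 + 1) = 273*(-67) = -18291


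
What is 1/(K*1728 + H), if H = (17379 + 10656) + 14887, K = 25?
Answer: 1/86122 ≈ 1.1611e-5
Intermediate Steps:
H = 42922 (H = 28035 + 14887 = 42922)
1/(K*1728 + H) = 1/(25*1728 + 42922) = 1/(43200 + 42922) = 1/86122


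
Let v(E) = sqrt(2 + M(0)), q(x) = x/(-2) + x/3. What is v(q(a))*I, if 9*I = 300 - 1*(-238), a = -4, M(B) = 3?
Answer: 538*sqrt(5)/9 ≈ 133.67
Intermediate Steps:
q(x) = -x/6 (q(x) = x*(-1/2) + x*(1/3) = -x/2 + x/3 = -x/6)
v(E) = sqrt(5) (v(E) = sqrt(2 + 3) = sqrt(5))
I = 538/9 (I = (300 - 1*(-238))/9 = (300 + 238)/9 = (1/9)*538 = 538/9 ≈ 59.778)
v(q(a))*I = sqrt(5)*(538/9) = 538*sqrt(5)/9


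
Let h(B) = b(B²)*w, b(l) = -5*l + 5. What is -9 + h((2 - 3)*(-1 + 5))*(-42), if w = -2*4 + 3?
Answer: -15759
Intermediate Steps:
w = -5 (w = -8 + 3 = -5)
b(l) = 5 - 5*l
h(B) = -25 + 25*B² (h(B) = (5 - 5*B²)*(-5) = -25 + 25*B²)
-9 + h((2 - 3)*(-1 + 5))*(-42) = -9 + (-25 + 25*((2 - 3)*(-1 + 5))²)*(-42) = -9 + (-25 + 25*(-1*4)²)*(-42) = -9 + (-25 + 25*(-4)²)*(-42) = -9 + (-25 + 25*16)*(-42) = -9 + (-25 + 400)*(-42) = -9 + 375*(-42) = -9 - 15750 = -15759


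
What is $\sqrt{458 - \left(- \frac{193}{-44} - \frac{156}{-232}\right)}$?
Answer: $\frac{3 \sqrt{20485223}}{638} \approx 21.282$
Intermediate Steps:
$\sqrt{458 - \left(- \frac{193}{-44} - \frac{156}{-232}\right)} = \sqrt{458 - \left(\left(-193\right) \left(- \frac{1}{44}\right) - - \frac{39}{58}\right)} = \sqrt{458 - \left(\frac{193}{44} + \frac{39}{58}\right)} = \sqrt{458 - \frac{6455}{1276}} = \sqrt{\frac{577953}{1276}} = \frac{3 \sqrt{20485223}}{638}$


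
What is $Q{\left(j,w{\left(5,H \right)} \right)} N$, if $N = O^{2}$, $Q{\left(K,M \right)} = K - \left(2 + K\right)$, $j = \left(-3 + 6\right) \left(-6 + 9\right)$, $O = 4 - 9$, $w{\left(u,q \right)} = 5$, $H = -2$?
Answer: $-50$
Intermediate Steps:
$O = -5$ ($O = 4 - 9 = -5$)
$j = 9$ ($j = 3 \cdot 3 = 9$)
$Q{\left(K,M \right)} = -2$
$N = 25$ ($N = \left(-5\right)^{2} = 25$)
$Q{\left(j,w{\left(5,H \right)} \right)} N = \left(-2\right) 25 = -50$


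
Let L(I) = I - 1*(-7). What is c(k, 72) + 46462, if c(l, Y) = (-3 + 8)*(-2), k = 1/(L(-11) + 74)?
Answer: 46452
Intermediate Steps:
L(I) = 7 + I (L(I) = I + 7 = 7 + I)
k = 1/70 (k = 1/((7 - 11) + 74) = 1/(-4 + 74) = 1/70 ≈ 0.014286)
c(l, Y) = -10 (c(l, Y) = 5*(-2) = -10)
c(k, 72) + 46462 = -10 + 46462 = 46452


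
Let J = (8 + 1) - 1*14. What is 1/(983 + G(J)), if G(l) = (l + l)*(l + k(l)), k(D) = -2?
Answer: 1/1053 ≈ 0.00094967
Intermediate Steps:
J = -5 (J = 9 - 14 = -5)
G(l) = 2*l*(-2 + l) (G(l) = (l + l)*(l - 2) = (2*l)*(-2 + l) = 2*l*(-2 + l))
1/(983 + G(J)) = 1/(983 + 2*(-5)*(-2 - 5)) = 1/(983 + 2*(-5)*(-7)) = 1/(983 + 70) = 1/1053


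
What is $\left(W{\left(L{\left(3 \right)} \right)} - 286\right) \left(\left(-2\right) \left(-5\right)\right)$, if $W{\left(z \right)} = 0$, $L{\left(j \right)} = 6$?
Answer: $-2860$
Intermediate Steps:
$\left(W{\left(L{\left(3 \right)} \right)} - 286\right) \left(\left(-2\right) \left(-5\right)\right) = \left(0 - 286\right) \left(\left(-2\right) \left(-5\right)\right) = \left(-286\right) 10 = -2860$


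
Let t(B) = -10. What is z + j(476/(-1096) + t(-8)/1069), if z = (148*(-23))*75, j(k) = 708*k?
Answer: -37435453554/146453 ≈ -2.5561e+5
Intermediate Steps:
z = -255300 (z = -3404*75 = -255300)
z + j(476/(-1096) + t(-8)/1069) = -255300 + 708*(476/(-1096) - 10/1069) = -255300 + 708*(476*(-1/1096) - 10*1/1069) = -255300 + 708*(-119/274 - 10/1069) = -255300 + 708*(-129951/292906) = -255300 - 46002654/146453 = -37435453554/146453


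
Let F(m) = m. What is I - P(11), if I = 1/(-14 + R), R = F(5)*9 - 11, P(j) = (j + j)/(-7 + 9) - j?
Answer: 1/20 ≈ 0.050000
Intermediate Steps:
P(j) = 0 (P(j) = (2*j)/2 - j = (2*j)*(½) - j = j - j = 0)
R = 34 (R = 5*9 - 11 = 45 - 11 = 34)
I = 1/20 (I = 1/(-14 + 34) = 1/20 ≈ 0.050000)
I - P(11) = 1/20 - 1*0 = 1/20 + 0 = 1/20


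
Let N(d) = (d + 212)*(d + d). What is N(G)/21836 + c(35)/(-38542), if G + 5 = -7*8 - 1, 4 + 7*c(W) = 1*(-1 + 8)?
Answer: -1254558477/1472805446 ≈ -0.85182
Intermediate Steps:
c(W) = 3/7 (c(W) = -4/7 + (1*(-1 + 8))/7 = -4/7 + (1*7)/7 = -4/7 + (⅐)*7 = -4/7 + 1 = 3/7)
G = -62 (G = -5 + (-7*8 - 1) = -5 + (-56 - 1) = -5 - 57 = -62)
N(d) = 2*d*(212 + d) (N(d) = (212 + d)*(2*d) = 2*d*(212 + d))
N(G)/21836 + c(35)/(-38542) = (2*(-62)*(212 - 62))/21836 + (3/7)/(-38542) = (2*(-62)*150)*(1/21836) + (3/7)*(-1/38542) = -18600*1/21836 - 3/269794 = -4650/5459 - 3/269794 = -1254558477/1472805446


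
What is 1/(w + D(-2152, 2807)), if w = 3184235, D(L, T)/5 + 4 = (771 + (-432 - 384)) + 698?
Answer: 1/3187480 ≈ 3.1373e-7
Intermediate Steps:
D(L, T) = 3245 (D(L, T) = -20 + 5*((771 + (-432 - 384)) + 698) = -20 + 5*((771 - 816) + 698) = -20 + 5*(-45 + 698) = -20 + 5*653 = -20 + 3265 = 3245)
1/(w + D(-2152, 2807)) = 1/(3184235 + 3245) = 1/3187480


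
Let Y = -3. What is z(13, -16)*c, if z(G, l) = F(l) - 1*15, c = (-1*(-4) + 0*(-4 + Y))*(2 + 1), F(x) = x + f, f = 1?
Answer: -360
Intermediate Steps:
F(x) = 1 + x (F(x) = x + 1 = 1 + x)
c = 12 (c = (-1*(-4) + 0*(-4 - 3))*(2 + 1) = (4 + 0*(-7))*3 = (4 + 0)*3 = 4*3 = 12)
z(G, l) = -14 + l (z(G, l) = (1 + l) - 1*15 = (1 + l) - 15 = -14 + l)
z(13, -16)*c = (-14 - 16)*12 = -30*12 = -360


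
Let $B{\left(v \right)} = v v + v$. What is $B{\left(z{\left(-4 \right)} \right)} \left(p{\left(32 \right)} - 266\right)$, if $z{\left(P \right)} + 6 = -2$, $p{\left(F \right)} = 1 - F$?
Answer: $-16632$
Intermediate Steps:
$z{\left(P \right)} = -8$ ($z{\left(P \right)} = -6 - 2 = -8$)
$B{\left(v \right)} = v + v^{2}$ ($B{\left(v \right)} = v^{2} + v = v + v^{2}$)
$B{\left(z{\left(-4 \right)} \right)} \left(p{\left(32 \right)} - 266\right) = - 8 \left(1 - 8\right) \left(\left(1 - 32\right) - 266\right) = \left(-8\right) \left(-7\right) \left(\left(1 - 32\right) - 266\right) = 56 \left(-31 - 266\right) = 56 \left(-297\right) = -16632$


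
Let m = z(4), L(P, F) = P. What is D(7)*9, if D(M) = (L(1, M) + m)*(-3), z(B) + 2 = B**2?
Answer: -405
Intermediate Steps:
z(B) = -2 + B**2
m = 14 (m = -2 + 4**2 = -2 + 16 = 14)
D(M) = -45 (D(M) = (1 + 14)*(-3) = 15*(-3) = -45)
D(7)*9 = -45*9 = -405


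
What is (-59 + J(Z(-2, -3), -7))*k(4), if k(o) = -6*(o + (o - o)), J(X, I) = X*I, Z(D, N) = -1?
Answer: 1248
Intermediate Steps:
J(X, I) = I*X
k(o) = -6*o (k(o) = -6*(o + 0) = -6*o)
(-59 + J(Z(-2, -3), -7))*k(4) = (-59 - 7*(-1))*(-6*4) = (-59 + 7)*(-24) = -52*(-24) = 1248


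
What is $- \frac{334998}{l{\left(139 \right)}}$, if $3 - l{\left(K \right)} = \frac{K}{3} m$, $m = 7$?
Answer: $\frac{502497}{482} \approx 1042.5$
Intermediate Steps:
$l{\left(K \right)} = 3 - \frac{7 K}{3}$ ($l{\left(K \right)} = 3 - \frac{K}{3} \cdot 7 = 3 - \frac{7 K}{3}$)
$- \frac{334998}{l{\left(139 \right)}} = - \frac{334998}{3 - \frac{973}{3}} = - \frac{334998}{- \frac{964}{3}} = \left(-334998\right) \left(- \frac{3}{964}\right) = \frac{502497}{482}$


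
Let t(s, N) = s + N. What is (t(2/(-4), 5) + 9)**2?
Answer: 729/4 ≈ 182.25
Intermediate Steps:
t(s, N) = N + s
(t(2/(-4), 5) + 9)**2 = ((5 + 2/(-4)) + 9)**2 = ((5 + 2*(-1/4)) + 9)**2 = ((5 - 1/2) + 9)**2 = (9/2 + 9)**2 = (27/2)**2 = 729/4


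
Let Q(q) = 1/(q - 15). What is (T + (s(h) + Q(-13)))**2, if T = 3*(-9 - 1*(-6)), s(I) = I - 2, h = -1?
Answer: 113569/784 ≈ 144.86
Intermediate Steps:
s(I) = -2 + I
Q(q) = 1/(-15 + q)
T = -9 (T = 3*(-9 + 6) = 3*(-3) = -9)
(T + (s(h) + Q(-13)))**2 = (-9 + ((-2 - 1) + 1/(-15 - 13)))**2 = (-9 + (-3 + 1/(-28)))**2 = (-9 + (-3 - 1/28))**2 = (-9 - 85/28)**2 = (-337/28)**2 = 113569/784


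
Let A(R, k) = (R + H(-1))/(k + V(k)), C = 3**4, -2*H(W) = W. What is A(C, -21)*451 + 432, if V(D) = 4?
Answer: -58825/34 ≈ -1730.1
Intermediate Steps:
H(W) = -W/2
C = 81
A(R, k) = (1/2 + R)/(4 + k) (A(R, k) = (R - 1/2*(-1))/(k + 4) = (R + 1/2)/(4 + k) = (1/2 + R)/(4 + k))
A(C, -21)*451 + 432 = ((1/2 + 81)/(4 - 21))*451 + 432 = ((163/2)/(-17))*451 + 432 = -1/17*163/2*451 + 432 = -163/34*451 + 432 = -73513/34 + 432 = -58825/34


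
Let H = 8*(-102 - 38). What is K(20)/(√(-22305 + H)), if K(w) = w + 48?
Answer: -68*I*√937/4685 ≈ -0.44429*I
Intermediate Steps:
H = -1120 (H = 8*(-140) = -1120)
K(w) = 48 + w
K(20)/(√(-22305 + H)) = (48 + 20)/(√(-22305 - 1120)) = 68/(√(-23425)) = 68/((5*I*√937)) = 68*(-I*√937/4685) = -68*I*√937/4685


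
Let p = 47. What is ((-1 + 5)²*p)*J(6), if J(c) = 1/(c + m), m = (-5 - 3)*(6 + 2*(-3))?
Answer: 376/3 ≈ 125.33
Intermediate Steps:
m = 0 (m = -8*(6 - 6) = -8*0 = 0)
J(c) = 1/c (J(c) = 1/(c + 0) = 1/c)
((-1 + 5)²*p)*J(6) = ((-1 + 5)²*47)/6 = (4²*47)*(⅙) = (16*47)*(⅙) = 752*(⅙) = 376/3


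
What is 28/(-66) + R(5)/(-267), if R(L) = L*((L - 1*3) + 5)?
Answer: -1631/2937 ≈ -0.55533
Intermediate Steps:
R(L) = L*(2 + L) (R(L) = L*((L - 3) + 5) = L*((-3 + L) + 5) = L*(2 + L))
28/(-66) + R(5)/(-267) = 28/(-66) + (5*(2 + 5))/(-267) = 28*(-1/66) + (5*7)*(-1/267) = -14/33 + 35*(-1/267) = -14/33 - 35/267 = -1631/2937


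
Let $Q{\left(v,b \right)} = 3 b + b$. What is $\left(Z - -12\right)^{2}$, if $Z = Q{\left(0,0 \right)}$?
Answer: $144$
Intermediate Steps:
$Q{\left(v,b \right)} = 4 b$
$Z = 0$ ($Z = 4 \cdot 0 = 0$)
$\left(Z - -12\right)^{2} = \left(0 - -12\right)^{2} = \left(0 + 12\right)^{2} = 12^{2} = 144$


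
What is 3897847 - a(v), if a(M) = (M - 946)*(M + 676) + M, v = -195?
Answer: 4446863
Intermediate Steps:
a(M) = M + (-946 + M)*(676 + M) (a(M) = (-946 + M)*(676 + M) + M = M + (-946 + M)*(676 + M))
3897847 - a(v) = 3897847 - (-639496 + (-195)² - 269*(-195)) = 3897847 - (-639496 + 38025 + 52455) = 3897847 - 1*(-549016) = 3897847 + 549016 = 4446863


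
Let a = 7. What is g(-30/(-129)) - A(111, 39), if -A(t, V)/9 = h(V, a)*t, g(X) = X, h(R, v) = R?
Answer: 1675333/43 ≈ 38961.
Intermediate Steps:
A(t, V) = -9*V*t
g(-30/(-129)) - A(111, 39) = -30/(-129) - (-9)*39*111 = -30*(-1/129) - 1*(-38961) = 10/43 + 38961 = 1675333/43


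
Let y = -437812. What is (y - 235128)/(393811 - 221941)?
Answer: -67294/17187 ≈ -3.9154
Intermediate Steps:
(y - 235128)/(393811 - 221941) = (-437812 - 235128)/(393811 - 221941) = -672940/171870 = -672940*1/171870 = -67294/17187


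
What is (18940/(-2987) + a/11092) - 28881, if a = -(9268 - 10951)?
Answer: -957084686683/33131804 ≈ -28887.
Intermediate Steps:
a = 1683 (a = -1*(-1683) = 1683)
(18940/(-2987) + a/11092) - 28881 = (18940/(-2987) + 1683/11092) - 28881 = (18940*(-1/2987) + 1683*(1/11092)) - 28881 = (-18940/2987 + 1683/11092) - 28881 = -205055359/33131804 - 28881 = -957084686683/33131804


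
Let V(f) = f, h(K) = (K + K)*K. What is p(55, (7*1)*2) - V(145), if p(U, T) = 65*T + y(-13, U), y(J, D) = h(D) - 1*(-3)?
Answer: 6818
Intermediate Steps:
h(K) = 2*K² (h(K) = (2*K)*K = 2*K²)
y(J, D) = 3 + 2*D² (y(J, D) = 2*D² - 1*(-3) = 2*D² + 3 = 3 + 2*D²)
p(U, T) = 3 + 2*U² + 65*T (p(U, T) = 65*T + (3 + 2*U²) = 3 + 2*U² + 65*T)
p(55, (7*1)*2) - V(145) = (3 + 2*55² + 65*((7*1)*2)) - 1*145 = (3 + 2*3025 + 65*(7*2)) - 145 = (3 + 6050 + 65*14) - 145 = (3 + 6050 + 910) - 145 = 6963 - 145 = 6818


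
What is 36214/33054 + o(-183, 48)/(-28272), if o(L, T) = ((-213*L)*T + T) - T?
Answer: -633540910/9734403 ≈ -65.083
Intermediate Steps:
o(L, T) = -213*L*T (o(L, T) = (-213*L*T + T) - T = (T - 213*L*T) - T = -213*L*T)
36214/33054 + o(-183, 48)/(-28272) = 36214/33054 - 213*(-183)*48/(-28272) = 36214*(1/33054) + 1870992*(-1/28272) = 18107/16527 - 38979/589 = -633540910/9734403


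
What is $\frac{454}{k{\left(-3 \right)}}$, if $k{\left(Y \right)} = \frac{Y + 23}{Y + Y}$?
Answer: $- \frac{681}{5} \approx -136.2$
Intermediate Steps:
$k{\left(Y \right)} = \frac{23 + Y}{2 Y}$
$\frac{454}{k{\left(-3 \right)}} = \frac{454}{\frac{1}{2} \frac{1}{-3} \left(23 - 3\right)} = \frac{454}{\frac{1}{2} \left(- \frac{1}{3}\right) 20} = \frac{454}{- \frac{10}{3}} = 454 \left(- \frac{3}{10}\right) = - \frac{681}{5}$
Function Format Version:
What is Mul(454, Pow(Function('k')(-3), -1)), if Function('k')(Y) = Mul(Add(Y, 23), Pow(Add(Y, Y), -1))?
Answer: Rational(-681, 5) ≈ -136.20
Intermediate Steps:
Function('k')(Y) = Mul(Rational(1, 2), Pow(Y, -1), Add(23, Y)) (Function('k')(Y) = Mul(Add(23, Y), Pow(Mul(2, Y), -1)) = Mul(Add(23, Y), Mul(Rational(1, 2), Pow(Y, -1))) = Mul(Rational(1, 2), Pow(Y, -1), Add(23, Y)))
Mul(454, Pow(Function('k')(-3), -1)) = Mul(454, Pow(Mul(Rational(1, 2), Pow(-3, -1), Add(23, -3)), -1)) = Mul(454, Pow(Mul(Rational(1, 2), Rational(-1, 3), 20), -1)) = Mul(454, Pow(Rational(-10, 3), -1)) = Mul(454, Rational(-3, 10)) = Rational(-681, 5)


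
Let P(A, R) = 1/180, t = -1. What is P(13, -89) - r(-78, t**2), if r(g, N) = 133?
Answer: -23939/180 ≈ -132.99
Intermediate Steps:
P(A, R) = 1/180
P(13, -89) - r(-78, t**2) = 1/180 - 1*133 = 1/180 - 133 = -23939/180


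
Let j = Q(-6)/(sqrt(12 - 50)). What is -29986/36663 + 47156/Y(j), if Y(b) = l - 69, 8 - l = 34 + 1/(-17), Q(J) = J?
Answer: -148683660/298859 ≈ -497.50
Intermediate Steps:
l = -441/17 (l = 8 - (34 + 1/(-17)) = 8 - (34 - 1/17) = 8 - 1*577/17 = 8 - 577/17 = -441/17 ≈ -25.941)
j = 3*I*sqrt(38)/19 (j = -6/sqrt(12 - 50) = -6*(-I*sqrt(38)/38) = -(-3)*I*sqrt(38)/19 = 3*I*sqrt(38)/19 ≈ 0.97333*I)
Y(b) = -1614/17 (Y(b) = -441/17 - 69 = -1614/17)
-29986/36663 + 47156/Y(j) = -29986/36663 + 47156/(-1614/17) = -29986*1/36663 + 47156*(-17/1614) = -2726/3333 - 400826/807 = -148683660/298859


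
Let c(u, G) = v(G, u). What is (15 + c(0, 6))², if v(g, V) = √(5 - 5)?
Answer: 225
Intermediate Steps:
v(g, V) = 0 (v(g, V) = √0 = 0)
c(u, G) = 0
(15 + c(0, 6))² = (15 + 0)² = 15² = 225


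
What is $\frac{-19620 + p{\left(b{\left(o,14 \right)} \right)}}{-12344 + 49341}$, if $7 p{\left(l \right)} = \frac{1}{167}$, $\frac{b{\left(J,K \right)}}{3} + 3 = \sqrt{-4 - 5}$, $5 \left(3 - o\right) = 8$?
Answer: $- \frac{22935779}{43249493} \approx -0.53031$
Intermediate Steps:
$o = \frac{7}{5}$ ($o = 3 - \frac{8}{5} = \frac{7}{5} \approx 1.4$)
$b{\left(J,K \right)} = -9 + 9 i$ ($b{\left(J,K \right)} = -9 + 3 \sqrt{-4 - 5} = -9 + 3 \sqrt{-9} = -9 + 3 \cdot 3 i = -9 + 9 i$)
$p{\left(l \right)} = \frac{1}{1169}$ ($p{\left(l \right)} = \frac{1}{7 \cdot 167} = \frac{1}{7} \cdot \frac{1}{167} = \frac{1}{1169}$)
$\frac{-19620 + p{\left(b{\left(o,14 \right)} \right)}}{-12344 + 49341} = \frac{-19620 + \frac{1}{1169}}{-12344 + 49341} = - \frac{22935779}{1169 \cdot 36997} = \left(- \frac{22935779}{1169}\right) \frac{1}{36997} = - \frac{22935779}{43249493}$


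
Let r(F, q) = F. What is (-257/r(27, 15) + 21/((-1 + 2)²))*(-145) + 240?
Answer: -38470/27 ≈ -1424.8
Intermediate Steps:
(-257/r(27, 15) + 21/((-1 + 2)²))*(-145) + 240 = (-257/27 + 21/((-1 + 2)²))*(-145) + 240 = (-257*1/27 + 21/(1²))*(-145) + 240 = (-257/27 + 21/1)*(-145) + 240 = (-257/27 + 21*1)*(-145) + 240 = (-257/27 + 21)*(-145) + 240 = (310/27)*(-145) + 240 = -44950/27 + 240 = -38470/27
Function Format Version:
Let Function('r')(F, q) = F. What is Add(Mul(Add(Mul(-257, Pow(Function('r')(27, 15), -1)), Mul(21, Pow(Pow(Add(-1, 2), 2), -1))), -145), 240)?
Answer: Rational(-38470, 27) ≈ -1424.8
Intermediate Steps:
Add(Mul(Add(Mul(-257, Pow(Function('r')(27, 15), -1)), Mul(21, Pow(Pow(Add(-1, 2), 2), -1))), -145), 240) = Add(Mul(Add(Mul(-257, Pow(27, -1)), Mul(21, Pow(Pow(Add(-1, 2), 2), -1))), -145), 240) = Add(Mul(Add(Mul(-257, Rational(1, 27)), Mul(21, Pow(Pow(1, 2), -1))), -145), 240) = Add(Mul(Add(Rational(-257, 27), Mul(21, Pow(1, -1))), -145), 240) = Add(Mul(Add(Rational(-257, 27), Mul(21, 1)), -145), 240) = Add(Mul(Add(Rational(-257, 27), 21), -145), 240) = Add(Mul(Rational(310, 27), -145), 240) = Add(Rational(-44950, 27), 240) = Rational(-38470, 27)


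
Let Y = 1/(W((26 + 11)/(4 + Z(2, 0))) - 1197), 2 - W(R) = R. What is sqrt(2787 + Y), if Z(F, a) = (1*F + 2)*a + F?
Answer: 3*sqrt(16084344769)/7207 ≈ 52.792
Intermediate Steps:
Z(F, a) = F + a*(2 + F) (Z(F, a) = (F + 2)*a + F = (2 + F)*a + F = a*(2 + F) + F = F + a*(2 + F))
W(R) = 2 - R
Y = -6/7207 (Y = 1/((2 - (26 + 11)/(4 + (2 + 2*0 + 2*0))) - 1197) = 1/((2 - 37/(4 + (2 + 0 + 0))) - 1197) = 1/((2 - 37/(4 + 2)) - 1197) = 1/((2 - 37/6) - 1197) = 1/(-25/6 - 1197) = 1/(-7207/6) = -6/7207 ≈ -0.00083252)
sqrt(2787 + Y) = sqrt(2787 - 6/7207) = sqrt(20085903/7207) = 3*sqrt(16084344769)/7207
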